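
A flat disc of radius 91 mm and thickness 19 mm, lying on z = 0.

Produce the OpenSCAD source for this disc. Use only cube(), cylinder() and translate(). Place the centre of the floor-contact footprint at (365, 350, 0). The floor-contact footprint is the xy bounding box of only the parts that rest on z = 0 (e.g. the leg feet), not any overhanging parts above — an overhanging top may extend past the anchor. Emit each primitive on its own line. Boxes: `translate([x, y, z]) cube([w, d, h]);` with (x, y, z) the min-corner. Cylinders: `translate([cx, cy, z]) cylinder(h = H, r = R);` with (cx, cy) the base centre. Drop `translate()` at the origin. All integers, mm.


translate([365, 350, 0]) cylinder(h = 19, r = 91);


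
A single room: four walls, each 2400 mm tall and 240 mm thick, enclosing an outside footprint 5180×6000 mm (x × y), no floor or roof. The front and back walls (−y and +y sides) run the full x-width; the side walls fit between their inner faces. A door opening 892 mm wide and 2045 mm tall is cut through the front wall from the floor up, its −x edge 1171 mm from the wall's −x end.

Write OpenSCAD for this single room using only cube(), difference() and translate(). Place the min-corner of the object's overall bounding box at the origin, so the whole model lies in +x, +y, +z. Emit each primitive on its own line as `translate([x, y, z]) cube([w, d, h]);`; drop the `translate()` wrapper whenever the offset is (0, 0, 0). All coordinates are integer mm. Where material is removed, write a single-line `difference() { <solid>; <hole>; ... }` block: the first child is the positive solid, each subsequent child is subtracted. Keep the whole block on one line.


difference() { cube([5180, 240, 2400]); translate([1171, 0, 0]) cube([892, 240, 2045]); }
translate([0, 5760, 0]) cube([5180, 240, 2400]);
translate([0, 240, 0]) cube([240, 5520, 2400]);
translate([4940, 240, 0]) cube([240, 5520, 2400]);


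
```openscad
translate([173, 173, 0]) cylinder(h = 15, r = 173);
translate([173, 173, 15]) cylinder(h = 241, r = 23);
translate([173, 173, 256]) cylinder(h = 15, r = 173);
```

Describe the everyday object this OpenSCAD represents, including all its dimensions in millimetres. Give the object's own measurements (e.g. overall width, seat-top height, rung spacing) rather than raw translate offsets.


A spool: two coaxial disc flanges of radius 173 mm and thickness 15 mm, joined by a core cylinder of radius 23 mm and height 241 mm. The lower flange rests on z = 0 and the three cylinders share a vertical axis.


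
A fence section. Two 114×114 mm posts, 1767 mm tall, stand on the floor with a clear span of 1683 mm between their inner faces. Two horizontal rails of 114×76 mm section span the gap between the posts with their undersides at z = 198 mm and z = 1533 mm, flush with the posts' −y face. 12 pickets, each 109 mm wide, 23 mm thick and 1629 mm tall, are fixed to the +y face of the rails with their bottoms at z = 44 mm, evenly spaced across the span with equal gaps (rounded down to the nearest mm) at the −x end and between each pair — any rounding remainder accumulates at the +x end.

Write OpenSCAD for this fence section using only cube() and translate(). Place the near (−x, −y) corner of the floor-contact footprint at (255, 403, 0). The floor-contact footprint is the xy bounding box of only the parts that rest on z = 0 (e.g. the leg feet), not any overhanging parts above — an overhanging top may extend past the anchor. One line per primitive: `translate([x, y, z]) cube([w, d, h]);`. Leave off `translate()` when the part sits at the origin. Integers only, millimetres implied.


translate([255, 403, 0]) cube([114, 114, 1767]);
translate([2052, 403, 0]) cube([114, 114, 1767]);
translate([369, 403, 198]) cube([1683, 114, 76]);
translate([369, 403, 1533]) cube([1683, 114, 76]);
translate([397, 517, 44]) cube([109, 23, 1629]);
translate([534, 517, 44]) cube([109, 23, 1629]);
translate([671, 517, 44]) cube([109, 23, 1629]);
translate([808, 517, 44]) cube([109, 23, 1629]);
translate([945, 517, 44]) cube([109, 23, 1629]);
translate([1082, 517, 44]) cube([109, 23, 1629]);
translate([1219, 517, 44]) cube([109, 23, 1629]);
translate([1356, 517, 44]) cube([109, 23, 1629]);
translate([1493, 517, 44]) cube([109, 23, 1629]);
translate([1630, 517, 44]) cube([109, 23, 1629]);
translate([1767, 517, 44]) cube([109, 23, 1629]);
translate([1904, 517, 44]) cube([109, 23, 1629]);


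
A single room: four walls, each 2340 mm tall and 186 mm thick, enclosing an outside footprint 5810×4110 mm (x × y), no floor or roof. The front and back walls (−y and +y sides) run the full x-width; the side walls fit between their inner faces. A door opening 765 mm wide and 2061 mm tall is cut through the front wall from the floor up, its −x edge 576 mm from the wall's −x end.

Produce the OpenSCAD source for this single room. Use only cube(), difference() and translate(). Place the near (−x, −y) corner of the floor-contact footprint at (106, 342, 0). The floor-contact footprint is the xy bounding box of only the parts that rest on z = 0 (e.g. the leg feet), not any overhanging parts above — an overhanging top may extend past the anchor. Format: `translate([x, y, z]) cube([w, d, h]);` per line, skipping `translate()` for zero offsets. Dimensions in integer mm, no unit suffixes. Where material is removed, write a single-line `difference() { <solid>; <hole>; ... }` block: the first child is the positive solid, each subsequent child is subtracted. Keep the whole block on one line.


difference() { translate([106, 342, 0]) cube([5810, 186, 2340]); translate([682, 342, 0]) cube([765, 186, 2061]); }
translate([106, 4266, 0]) cube([5810, 186, 2340]);
translate([106, 528, 0]) cube([186, 3738, 2340]);
translate([5730, 528, 0]) cube([186, 3738, 2340]);


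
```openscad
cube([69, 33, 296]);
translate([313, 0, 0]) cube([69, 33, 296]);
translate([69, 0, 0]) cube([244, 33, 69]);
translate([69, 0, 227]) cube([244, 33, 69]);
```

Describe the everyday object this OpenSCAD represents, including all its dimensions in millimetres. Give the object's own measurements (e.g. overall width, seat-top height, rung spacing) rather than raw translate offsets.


A rectangular picture frame lying in the x–z plane (depth along y). The opening is 244 mm wide (x) by 158 mm tall (z), surrounded by a border 69 mm wide on all four sides. The frame is 33 mm deep and is made of two full-height vertical stiles with two horizontal rails fitted between them.


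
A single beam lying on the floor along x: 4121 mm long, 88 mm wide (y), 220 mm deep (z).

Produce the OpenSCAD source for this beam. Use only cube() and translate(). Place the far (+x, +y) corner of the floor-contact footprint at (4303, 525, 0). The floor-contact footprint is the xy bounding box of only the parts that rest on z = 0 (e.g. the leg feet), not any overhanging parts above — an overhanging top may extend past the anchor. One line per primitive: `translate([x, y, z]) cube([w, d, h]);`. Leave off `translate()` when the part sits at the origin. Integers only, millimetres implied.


translate([182, 437, 0]) cube([4121, 88, 220]);


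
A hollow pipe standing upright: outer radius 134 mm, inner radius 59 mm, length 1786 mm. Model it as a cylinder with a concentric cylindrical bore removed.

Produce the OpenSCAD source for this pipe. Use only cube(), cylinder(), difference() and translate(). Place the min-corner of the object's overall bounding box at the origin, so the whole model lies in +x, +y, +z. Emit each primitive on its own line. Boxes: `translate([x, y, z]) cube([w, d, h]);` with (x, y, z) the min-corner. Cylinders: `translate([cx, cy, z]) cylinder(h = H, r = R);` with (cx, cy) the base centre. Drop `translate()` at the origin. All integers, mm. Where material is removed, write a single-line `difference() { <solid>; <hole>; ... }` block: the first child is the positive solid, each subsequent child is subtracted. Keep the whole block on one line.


difference() { translate([134, 134, 0]) cylinder(h = 1786, r = 134); translate([134, 134, 0]) cylinder(h = 1786, r = 59); }


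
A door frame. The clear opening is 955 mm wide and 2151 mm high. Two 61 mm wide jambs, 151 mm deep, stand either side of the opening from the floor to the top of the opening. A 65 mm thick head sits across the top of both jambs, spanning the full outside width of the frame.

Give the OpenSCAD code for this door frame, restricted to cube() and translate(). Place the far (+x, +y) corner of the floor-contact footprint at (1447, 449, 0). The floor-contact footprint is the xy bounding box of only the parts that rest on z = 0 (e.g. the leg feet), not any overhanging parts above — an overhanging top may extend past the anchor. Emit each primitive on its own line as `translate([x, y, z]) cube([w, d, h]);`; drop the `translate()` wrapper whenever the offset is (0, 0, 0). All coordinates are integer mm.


translate([370, 298, 0]) cube([61, 151, 2151]);
translate([1386, 298, 0]) cube([61, 151, 2151]);
translate([370, 298, 2151]) cube([1077, 151, 65]);


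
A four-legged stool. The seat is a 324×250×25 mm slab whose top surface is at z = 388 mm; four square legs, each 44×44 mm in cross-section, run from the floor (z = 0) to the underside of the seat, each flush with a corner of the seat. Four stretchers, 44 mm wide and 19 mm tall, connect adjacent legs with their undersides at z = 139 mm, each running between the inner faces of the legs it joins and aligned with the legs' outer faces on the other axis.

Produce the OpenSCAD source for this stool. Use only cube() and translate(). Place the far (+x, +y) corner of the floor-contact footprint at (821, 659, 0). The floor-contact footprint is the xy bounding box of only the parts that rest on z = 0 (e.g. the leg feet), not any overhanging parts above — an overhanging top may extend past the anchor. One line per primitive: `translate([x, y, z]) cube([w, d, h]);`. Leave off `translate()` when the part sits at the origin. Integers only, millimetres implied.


translate([497, 409, 363]) cube([324, 250, 25]);
translate([497, 409, 0]) cube([44, 44, 363]);
translate([777, 409, 0]) cube([44, 44, 363]);
translate([497, 615, 0]) cube([44, 44, 363]);
translate([777, 615, 0]) cube([44, 44, 363]);
translate([541, 409, 139]) cube([236, 44, 19]);
translate([541, 615, 139]) cube([236, 44, 19]);
translate([497, 453, 139]) cube([44, 162, 19]);
translate([777, 453, 139]) cube([44, 162, 19]);


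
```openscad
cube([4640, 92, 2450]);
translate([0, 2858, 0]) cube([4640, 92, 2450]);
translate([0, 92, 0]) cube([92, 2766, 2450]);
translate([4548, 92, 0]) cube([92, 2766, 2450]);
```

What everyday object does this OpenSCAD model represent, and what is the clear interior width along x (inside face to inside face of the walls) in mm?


A house (or room) frame. The interior width is 4456 mm.

Four 2450 mm walls enclosing a rectangle with no floor or roof — a room or house frame. Outside width is 4640 mm and wall thickness is 92 mm, so the interior width is 4640 − 2 × 92 = 4456 mm.


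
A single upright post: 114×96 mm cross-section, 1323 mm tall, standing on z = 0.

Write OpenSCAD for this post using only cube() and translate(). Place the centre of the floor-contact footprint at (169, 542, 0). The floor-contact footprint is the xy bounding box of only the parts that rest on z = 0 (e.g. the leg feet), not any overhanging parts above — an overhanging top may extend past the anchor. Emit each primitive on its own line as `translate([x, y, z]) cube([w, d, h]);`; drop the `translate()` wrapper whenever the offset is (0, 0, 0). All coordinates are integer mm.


translate([112, 494, 0]) cube([114, 96, 1323]);


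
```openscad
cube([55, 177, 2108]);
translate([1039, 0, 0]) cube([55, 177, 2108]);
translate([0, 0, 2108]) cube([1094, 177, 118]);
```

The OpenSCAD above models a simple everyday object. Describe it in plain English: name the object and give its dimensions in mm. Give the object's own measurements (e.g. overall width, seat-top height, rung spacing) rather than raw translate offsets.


A door frame. The clear opening is 984 mm wide and 2108 mm high. Two 55 mm wide jambs, 177 mm deep, stand either side of the opening from the floor to the top of the opening. A 118 mm thick head sits across the top of both jambs, spanning the full outside width of the frame.


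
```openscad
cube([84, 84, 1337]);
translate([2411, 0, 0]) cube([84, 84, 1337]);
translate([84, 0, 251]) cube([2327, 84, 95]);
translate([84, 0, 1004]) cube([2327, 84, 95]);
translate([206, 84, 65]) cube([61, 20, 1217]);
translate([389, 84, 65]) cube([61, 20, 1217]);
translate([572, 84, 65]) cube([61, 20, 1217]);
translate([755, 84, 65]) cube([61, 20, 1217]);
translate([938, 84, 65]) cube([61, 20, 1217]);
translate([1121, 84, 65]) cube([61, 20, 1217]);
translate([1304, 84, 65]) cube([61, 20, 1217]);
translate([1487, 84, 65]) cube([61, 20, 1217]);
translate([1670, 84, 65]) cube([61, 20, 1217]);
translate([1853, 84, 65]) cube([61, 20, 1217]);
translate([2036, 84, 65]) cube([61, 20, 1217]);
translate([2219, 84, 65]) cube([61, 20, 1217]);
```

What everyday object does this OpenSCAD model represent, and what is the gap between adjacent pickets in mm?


A fence section. The picket gap is 122 mm.

Two posts, two rails, 12 pickets — a fence section. Span 2327 mm holds 12 pickets of 61 mm with 13 equal gaps: ⌊(2327 − 12·61) / 13⌋ = 122 mm.


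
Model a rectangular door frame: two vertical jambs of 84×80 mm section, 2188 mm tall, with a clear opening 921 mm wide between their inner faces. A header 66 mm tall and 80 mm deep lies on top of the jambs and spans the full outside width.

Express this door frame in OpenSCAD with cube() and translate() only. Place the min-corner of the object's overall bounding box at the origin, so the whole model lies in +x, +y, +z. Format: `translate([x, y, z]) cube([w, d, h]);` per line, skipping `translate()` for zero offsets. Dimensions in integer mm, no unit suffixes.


cube([84, 80, 2188]);
translate([1005, 0, 0]) cube([84, 80, 2188]);
translate([0, 0, 2188]) cube([1089, 80, 66]);


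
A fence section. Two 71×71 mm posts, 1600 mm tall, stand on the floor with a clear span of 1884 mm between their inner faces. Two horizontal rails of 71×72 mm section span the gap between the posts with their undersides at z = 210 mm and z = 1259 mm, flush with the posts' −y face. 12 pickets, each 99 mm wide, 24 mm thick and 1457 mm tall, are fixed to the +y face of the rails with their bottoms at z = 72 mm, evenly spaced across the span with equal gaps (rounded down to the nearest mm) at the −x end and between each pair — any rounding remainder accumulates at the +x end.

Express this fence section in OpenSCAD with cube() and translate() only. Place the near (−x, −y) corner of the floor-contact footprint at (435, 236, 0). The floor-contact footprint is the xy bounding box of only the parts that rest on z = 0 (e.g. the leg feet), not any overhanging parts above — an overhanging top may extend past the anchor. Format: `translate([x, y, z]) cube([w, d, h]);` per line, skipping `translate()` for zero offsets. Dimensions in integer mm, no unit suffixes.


translate([435, 236, 0]) cube([71, 71, 1600]);
translate([2390, 236, 0]) cube([71, 71, 1600]);
translate([506, 236, 210]) cube([1884, 71, 72]);
translate([506, 236, 1259]) cube([1884, 71, 72]);
translate([559, 307, 72]) cube([99, 24, 1457]);
translate([711, 307, 72]) cube([99, 24, 1457]);
translate([863, 307, 72]) cube([99, 24, 1457]);
translate([1015, 307, 72]) cube([99, 24, 1457]);
translate([1167, 307, 72]) cube([99, 24, 1457]);
translate([1319, 307, 72]) cube([99, 24, 1457]);
translate([1471, 307, 72]) cube([99, 24, 1457]);
translate([1623, 307, 72]) cube([99, 24, 1457]);
translate([1775, 307, 72]) cube([99, 24, 1457]);
translate([1927, 307, 72]) cube([99, 24, 1457]);
translate([2079, 307, 72]) cube([99, 24, 1457]);
translate([2231, 307, 72]) cube([99, 24, 1457]);


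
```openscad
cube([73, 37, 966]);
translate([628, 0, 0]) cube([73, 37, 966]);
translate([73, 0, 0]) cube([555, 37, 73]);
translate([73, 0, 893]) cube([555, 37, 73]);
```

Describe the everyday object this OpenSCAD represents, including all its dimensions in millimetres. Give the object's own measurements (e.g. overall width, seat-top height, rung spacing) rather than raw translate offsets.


A rectangular picture frame lying in the x–z plane (depth along y). The opening is 555 mm wide (x) by 820 mm tall (z), surrounded by a border 73 mm wide on all four sides. The frame is 37 mm deep and is made of two full-height vertical stiles with two horizontal rails fitted between them.


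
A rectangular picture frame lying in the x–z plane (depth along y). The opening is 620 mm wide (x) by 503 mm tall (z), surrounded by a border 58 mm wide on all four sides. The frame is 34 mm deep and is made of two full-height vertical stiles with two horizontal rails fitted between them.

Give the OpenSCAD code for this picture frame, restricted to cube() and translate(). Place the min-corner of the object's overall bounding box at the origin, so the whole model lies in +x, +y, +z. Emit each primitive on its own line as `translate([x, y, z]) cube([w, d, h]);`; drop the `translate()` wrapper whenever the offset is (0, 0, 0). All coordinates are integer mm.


cube([58, 34, 619]);
translate([678, 0, 0]) cube([58, 34, 619]);
translate([58, 0, 0]) cube([620, 34, 58]);
translate([58, 0, 561]) cube([620, 34, 58]);


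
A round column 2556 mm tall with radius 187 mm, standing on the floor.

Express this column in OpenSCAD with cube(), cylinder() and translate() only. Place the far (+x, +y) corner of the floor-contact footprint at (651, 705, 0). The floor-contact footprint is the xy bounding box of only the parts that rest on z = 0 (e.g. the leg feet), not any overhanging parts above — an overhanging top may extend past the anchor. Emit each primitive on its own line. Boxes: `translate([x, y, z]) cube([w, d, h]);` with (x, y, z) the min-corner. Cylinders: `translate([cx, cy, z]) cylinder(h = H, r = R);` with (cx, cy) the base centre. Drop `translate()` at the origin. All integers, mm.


translate([464, 518, 0]) cylinder(h = 2556, r = 187);


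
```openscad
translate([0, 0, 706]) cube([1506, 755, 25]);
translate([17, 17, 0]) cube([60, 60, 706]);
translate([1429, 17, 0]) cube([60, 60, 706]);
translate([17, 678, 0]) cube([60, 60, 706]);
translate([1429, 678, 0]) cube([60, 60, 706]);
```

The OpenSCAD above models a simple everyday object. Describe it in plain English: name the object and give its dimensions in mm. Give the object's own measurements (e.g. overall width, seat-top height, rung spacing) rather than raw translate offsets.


A rectangular dining table. The top is 1506×755×25 mm with its upper surface at z = 731 mm. It stands on four 60×60 mm square legs, each inset 17 mm from the nearest pair of top edges, running from the floor to the underside of the top.


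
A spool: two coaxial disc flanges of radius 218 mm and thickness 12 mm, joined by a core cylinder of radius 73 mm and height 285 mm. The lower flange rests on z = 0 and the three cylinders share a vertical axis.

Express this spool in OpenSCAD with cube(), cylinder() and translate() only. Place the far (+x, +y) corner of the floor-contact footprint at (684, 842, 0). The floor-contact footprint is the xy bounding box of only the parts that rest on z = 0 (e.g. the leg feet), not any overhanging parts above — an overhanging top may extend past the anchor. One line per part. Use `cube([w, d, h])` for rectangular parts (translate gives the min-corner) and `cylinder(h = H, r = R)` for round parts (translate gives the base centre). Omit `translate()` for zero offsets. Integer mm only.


translate([466, 624, 0]) cylinder(h = 12, r = 218);
translate([466, 624, 12]) cylinder(h = 285, r = 73);
translate([466, 624, 297]) cylinder(h = 12, r = 218);


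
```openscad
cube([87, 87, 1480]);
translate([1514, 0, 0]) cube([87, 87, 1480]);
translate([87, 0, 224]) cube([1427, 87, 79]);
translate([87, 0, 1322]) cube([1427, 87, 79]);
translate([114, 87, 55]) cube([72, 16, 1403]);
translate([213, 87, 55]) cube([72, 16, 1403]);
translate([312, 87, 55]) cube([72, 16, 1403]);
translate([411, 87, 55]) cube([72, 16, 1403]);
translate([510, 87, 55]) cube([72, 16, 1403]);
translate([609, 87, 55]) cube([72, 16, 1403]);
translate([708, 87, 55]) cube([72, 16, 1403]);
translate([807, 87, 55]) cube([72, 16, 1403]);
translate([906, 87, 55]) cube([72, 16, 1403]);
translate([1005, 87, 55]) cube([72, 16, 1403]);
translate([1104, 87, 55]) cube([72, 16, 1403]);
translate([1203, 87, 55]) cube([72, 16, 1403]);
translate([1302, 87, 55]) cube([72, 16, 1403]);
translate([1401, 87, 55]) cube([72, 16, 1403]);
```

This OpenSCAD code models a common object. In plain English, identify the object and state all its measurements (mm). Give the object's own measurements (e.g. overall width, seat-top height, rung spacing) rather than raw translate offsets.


A fence section. Two 87×87 mm posts, 1480 mm tall, stand on the floor with a clear span of 1427 mm between their inner faces. Two horizontal rails of 87×79 mm section span the gap between the posts with their undersides at z = 224 mm and z = 1322 mm, flush with the posts' −y face. 14 pickets, each 72 mm wide, 16 mm thick and 1403 mm tall, are fixed to the +y face of the rails with their bottoms at z = 55 mm, spaced across the span with a 27 mm gap after the −x post and between neighbouring pickets, with 41 mm left before the +x post.


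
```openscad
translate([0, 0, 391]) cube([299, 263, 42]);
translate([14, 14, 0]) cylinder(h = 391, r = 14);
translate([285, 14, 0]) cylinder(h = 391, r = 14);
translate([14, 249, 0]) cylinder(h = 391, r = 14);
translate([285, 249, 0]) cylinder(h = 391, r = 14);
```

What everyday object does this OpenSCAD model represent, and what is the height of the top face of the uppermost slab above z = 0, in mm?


A stool. The seat height is 433 mm.

A 299×263×42 slab at z = 391 on four corner cylinders — a stool. The seat top is 391 + 42 = 433 mm.


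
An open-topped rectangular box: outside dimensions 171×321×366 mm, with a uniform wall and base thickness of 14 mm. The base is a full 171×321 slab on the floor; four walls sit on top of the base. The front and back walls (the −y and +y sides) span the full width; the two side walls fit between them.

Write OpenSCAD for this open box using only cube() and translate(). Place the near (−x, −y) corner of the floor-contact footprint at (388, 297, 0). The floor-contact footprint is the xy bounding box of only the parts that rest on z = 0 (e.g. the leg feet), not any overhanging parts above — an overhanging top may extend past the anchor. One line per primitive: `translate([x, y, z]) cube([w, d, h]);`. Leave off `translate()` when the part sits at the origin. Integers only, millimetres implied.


translate([388, 297, 0]) cube([171, 321, 14]);
translate([388, 297, 14]) cube([171, 14, 352]);
translate([388, 604, 14]) cube([171, 14, 352]);
translate([388, 311, 14]) cube([14, 293, 352]);
translate([545, 311, 14]) cube([14, 293, 352]);


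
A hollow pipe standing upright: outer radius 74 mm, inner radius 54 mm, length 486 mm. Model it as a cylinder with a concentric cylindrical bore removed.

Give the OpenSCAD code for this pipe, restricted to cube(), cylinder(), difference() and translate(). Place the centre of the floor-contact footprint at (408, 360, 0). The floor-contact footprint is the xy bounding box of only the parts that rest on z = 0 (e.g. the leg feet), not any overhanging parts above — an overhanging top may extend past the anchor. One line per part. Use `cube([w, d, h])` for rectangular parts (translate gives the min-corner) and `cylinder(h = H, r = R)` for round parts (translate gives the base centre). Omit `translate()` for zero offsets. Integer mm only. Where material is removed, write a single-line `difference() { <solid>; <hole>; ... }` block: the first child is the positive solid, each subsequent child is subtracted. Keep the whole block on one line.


difference() { translate([408, 360, 0]) cylinder(h = 486, r = 74); translate([408, 360, 0]) cylinder(h = 486, r = 54); }


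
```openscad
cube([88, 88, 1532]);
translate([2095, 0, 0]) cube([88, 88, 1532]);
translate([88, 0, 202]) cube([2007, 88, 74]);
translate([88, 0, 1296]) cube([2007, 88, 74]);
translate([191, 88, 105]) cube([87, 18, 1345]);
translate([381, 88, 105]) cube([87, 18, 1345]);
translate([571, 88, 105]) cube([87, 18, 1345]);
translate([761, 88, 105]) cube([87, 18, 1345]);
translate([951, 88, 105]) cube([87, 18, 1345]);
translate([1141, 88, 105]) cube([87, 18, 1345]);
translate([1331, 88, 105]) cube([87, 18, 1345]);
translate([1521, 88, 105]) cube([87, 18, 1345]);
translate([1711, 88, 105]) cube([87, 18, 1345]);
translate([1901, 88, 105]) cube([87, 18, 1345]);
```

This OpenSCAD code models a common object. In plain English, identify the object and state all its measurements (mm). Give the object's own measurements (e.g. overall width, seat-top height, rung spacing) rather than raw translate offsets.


A fence section. Two 88×88 mm posts, 1532 mm tall, stand on the floor with a clear span of 2007 mm between their inner faces. Two horizontal rails of 88×74 mm section span the gap between the posts with their undersides at z = 202 mm and z = 1296 mm, flush with the posts' −y face. 10 pickets, each 87 mm wide, 18 mm thick and 1345 mm tall, are fixed to the +y face of the rails with their bottoms at z = 105 mm, spaced across the span with a 103 mm gap after the −x post and between neighbouring pickets, with 107 mm left before the +x post.


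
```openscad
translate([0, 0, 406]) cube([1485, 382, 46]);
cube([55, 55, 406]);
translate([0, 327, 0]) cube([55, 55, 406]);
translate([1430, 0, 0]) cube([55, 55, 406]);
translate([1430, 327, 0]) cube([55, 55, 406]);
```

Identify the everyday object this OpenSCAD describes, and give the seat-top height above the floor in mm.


A bench. The seat-top height is 452 mm.

A long slab on four corner posts — a bench. The slab sits at z = 406 with thickness 46, so the top is 406 + 46 = 452 mm.


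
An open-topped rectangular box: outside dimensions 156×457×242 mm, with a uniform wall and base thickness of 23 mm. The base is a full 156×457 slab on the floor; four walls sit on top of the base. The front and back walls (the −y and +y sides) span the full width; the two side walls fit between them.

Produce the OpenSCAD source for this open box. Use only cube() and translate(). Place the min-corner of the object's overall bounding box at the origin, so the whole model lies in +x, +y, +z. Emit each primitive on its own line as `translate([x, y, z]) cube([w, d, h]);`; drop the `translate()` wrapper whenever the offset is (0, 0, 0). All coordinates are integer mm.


cube([156, 457, 23]);
translate([0, 0, 23]) cube([156, 23, 219]);
translate([0, 434, 23]) cube([156, 23, 219]);
translate([0, 23, 23]) cube([23, 411, 219]);
translate([133, 23, 23]) cube([23, 411, 219]);


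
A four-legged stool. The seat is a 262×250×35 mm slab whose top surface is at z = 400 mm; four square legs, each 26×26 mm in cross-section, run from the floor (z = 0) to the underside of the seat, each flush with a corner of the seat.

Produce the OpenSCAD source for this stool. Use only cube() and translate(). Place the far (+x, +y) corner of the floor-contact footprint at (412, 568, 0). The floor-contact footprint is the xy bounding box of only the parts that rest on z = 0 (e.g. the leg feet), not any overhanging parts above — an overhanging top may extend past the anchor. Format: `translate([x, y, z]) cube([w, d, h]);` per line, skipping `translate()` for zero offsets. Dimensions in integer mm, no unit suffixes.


// leg_h = 400 - 35 = 365
translate([150, 318, 365]) cube([262, 250, 35]);
translate([150, 318, 0]) cube([26, 26, 365]);
translate([386, 318, 0]) cube([26, 26, 365]);
translate([150, 542, 0]) cube([26, 26, 365]);
translate([386, 542, 0]) cube([26, 26, 365]);


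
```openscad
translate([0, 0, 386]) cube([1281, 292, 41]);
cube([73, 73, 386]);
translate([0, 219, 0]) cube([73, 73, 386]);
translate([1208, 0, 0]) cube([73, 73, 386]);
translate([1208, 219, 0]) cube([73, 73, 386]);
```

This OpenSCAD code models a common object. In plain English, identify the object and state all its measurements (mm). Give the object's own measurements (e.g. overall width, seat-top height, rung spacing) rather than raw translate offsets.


A bench: a 1281×292 mm seat slab, 41 mm thick, top at z = 427 mm, on four 73×73 mm square legs flush with the seat corners and standing on z = 0.


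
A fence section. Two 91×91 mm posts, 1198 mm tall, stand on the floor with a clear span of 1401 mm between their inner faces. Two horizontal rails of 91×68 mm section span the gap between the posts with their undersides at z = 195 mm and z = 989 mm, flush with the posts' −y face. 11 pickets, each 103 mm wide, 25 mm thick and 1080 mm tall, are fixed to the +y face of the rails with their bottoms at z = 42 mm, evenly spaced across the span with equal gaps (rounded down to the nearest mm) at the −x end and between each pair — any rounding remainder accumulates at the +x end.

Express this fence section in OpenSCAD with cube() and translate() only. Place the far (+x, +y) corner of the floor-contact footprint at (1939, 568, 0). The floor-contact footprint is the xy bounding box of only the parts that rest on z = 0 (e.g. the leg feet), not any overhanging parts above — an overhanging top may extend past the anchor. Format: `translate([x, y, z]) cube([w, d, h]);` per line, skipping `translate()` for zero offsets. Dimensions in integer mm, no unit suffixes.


translate([356, 477, 0]) cube([91, 91, 1198]);
translate([1848, 477, 0]) cube([91, 91, 1198]);
translate([447, 477, 195]) cube([1401, 91, 68]);
translate([447, 477, 989]) cube([1401, 91, 68]);
translate([469, 568, 42]) cube([103, 25, 1080]);
translate([594, 568, 42]) cube([103, 25, 1080]);
translate([719, 568, 42]) cube([103, 25, 1080]);
translate([844, 568, 42]) cube([103, 25, 1080]);
translate([969, 568, 42]) cube([103, 25, 1080]);
translate([1094, 568, 42]) cube([103, 25, 1080]);
translate([1219, 568, 42]) cube([103, 25, 1080]);
translate([1344, 568, 42]) cube([103, 25, 1080]);
translate([1469, 568, 42]) cube([103, 25, 1080]);
translate([1594, 568, 42]) cube([103, 25, 1080]);
translate([1719, 568, 42]) cube([103, 25, 1080]);


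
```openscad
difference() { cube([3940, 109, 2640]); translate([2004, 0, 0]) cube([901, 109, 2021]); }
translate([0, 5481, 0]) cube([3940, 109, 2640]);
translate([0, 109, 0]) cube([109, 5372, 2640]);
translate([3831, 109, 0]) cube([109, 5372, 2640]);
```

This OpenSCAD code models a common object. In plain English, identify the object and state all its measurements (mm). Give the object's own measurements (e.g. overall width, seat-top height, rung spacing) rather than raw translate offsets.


A single room: four walls, each 2640 mm tall and 109 mm thick, enclosing an outside footprint 3940×5590 mm (x × y), no floor or roof. The front and back walls (−y and +y sides) run the full x-width; the side walls fit between their inner faces. A door opening 901 mm wide and 2021 mm tall is cut through the front wall from the floor up, its −x edge 2004 mm from the wall's −x end.


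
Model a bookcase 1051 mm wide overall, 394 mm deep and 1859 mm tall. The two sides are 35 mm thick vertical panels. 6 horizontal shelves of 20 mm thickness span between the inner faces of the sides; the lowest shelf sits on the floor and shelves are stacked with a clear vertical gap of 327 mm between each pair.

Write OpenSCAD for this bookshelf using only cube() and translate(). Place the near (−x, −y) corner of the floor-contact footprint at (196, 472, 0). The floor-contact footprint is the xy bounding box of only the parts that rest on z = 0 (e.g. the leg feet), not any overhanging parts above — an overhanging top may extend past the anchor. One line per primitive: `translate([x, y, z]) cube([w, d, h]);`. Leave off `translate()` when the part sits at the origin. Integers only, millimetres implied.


translate([196, 472, 0]) cube([35, 394, 1859]);
translate([1212, 472, 0]) cube([35, 394, 1859]);
translate([231, 472, 0]) cube([981, 394, 20]);
translate([231, 472, 347]) cube([981, 394, 20]);
translate([231, 472, 694]) cube([981, 394, 20]);
translate([231, 472, 1041]) cube([981, 394, 20]);
translate([231, 472, 1388]) cube([981, 394, 20]);
translate([231, 472, 1735]) cube([981, 394, 20]);


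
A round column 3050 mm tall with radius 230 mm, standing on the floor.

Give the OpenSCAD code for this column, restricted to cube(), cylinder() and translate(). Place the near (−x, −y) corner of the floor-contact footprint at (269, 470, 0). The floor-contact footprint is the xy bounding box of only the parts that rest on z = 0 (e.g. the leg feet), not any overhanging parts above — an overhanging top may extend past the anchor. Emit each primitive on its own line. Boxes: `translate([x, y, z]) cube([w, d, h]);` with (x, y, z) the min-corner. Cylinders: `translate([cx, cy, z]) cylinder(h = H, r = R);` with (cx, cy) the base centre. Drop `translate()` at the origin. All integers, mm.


translate([499, 700, 0]) cylinder(h = 3050, r = 230);


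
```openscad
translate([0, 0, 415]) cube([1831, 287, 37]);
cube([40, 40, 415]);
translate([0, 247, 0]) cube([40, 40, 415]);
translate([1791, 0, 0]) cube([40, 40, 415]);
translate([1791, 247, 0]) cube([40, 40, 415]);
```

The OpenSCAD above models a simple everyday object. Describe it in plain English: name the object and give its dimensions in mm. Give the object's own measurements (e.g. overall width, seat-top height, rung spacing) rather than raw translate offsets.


A bench: a 1831×287 mm seat slab, 37 mm thick, top at z = 452 mm, on four 40×40 mm square legs flush with the seat corners and standing on z = 0.


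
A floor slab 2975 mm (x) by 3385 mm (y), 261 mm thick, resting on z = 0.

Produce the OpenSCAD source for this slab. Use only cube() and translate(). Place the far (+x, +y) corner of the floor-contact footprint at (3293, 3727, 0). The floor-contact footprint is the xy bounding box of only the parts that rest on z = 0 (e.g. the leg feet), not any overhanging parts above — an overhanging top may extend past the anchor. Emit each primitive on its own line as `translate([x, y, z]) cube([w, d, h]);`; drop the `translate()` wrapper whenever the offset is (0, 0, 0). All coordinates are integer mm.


translate([318, 342, 0]) cube([2975, 3385, 261]);


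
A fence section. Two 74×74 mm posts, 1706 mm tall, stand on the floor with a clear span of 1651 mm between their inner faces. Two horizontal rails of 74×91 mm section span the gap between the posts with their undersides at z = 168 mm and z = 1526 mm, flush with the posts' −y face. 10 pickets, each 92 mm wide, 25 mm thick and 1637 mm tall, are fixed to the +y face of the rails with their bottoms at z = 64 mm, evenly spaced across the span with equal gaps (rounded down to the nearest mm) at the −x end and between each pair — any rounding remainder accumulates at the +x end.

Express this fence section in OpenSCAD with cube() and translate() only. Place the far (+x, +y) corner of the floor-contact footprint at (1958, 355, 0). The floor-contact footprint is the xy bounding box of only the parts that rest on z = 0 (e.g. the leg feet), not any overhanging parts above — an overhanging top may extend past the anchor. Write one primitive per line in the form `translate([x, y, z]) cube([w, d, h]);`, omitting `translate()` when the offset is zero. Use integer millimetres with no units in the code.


translate([159, 281, 0]) cube([74, 74, 1706]);
translate([1884, 281, 0]) cube([74, 74, 1706]);
translate([233, 281, 168]) cube([1651, 74, 91]);
translate([233, 281, 1526]) cube([1651, 74, 91]);
translate([299, 355, 64]) cube([92, 25, 1637]);
translate([457, 355, 64]) cube([92, 25, 1637]);
translate([615, 355, 64]) cube([92, 25, 1637]);
translate([773, 355, 64]) cube([92, 25, 1637]);
translate([931, 355, 64]) cube([92, 25, 1637]);
translate([1089, 355, 64]) cube([92, 25, 1637]);
translate([1247, 355, 64]) cube([92, 25, 1637]);
translate([1405, 355, 64]) cube([92, 25, 1637]);
translate([1563, 355, 64]) cube([92, 25, 1637]);
translate([1721, 355, 64]) cube([92, 25, 1637]);


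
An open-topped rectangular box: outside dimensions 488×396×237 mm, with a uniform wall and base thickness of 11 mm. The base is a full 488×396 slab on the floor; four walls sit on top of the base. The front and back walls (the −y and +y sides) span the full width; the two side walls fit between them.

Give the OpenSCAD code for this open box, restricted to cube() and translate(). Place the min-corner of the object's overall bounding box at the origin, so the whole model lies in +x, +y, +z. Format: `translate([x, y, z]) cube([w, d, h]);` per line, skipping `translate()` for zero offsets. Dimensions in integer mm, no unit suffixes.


cube([488, 396, 11]);
translate([0, 0, 11]) cube([488, 11, 226]);
translate([0, 385, 11]) cube([488, 11, 226]);
translate([0, 11, 11]) cube([11, 374, 226]);
translate([477, 11, 11]) cube([11, 374, 226]);


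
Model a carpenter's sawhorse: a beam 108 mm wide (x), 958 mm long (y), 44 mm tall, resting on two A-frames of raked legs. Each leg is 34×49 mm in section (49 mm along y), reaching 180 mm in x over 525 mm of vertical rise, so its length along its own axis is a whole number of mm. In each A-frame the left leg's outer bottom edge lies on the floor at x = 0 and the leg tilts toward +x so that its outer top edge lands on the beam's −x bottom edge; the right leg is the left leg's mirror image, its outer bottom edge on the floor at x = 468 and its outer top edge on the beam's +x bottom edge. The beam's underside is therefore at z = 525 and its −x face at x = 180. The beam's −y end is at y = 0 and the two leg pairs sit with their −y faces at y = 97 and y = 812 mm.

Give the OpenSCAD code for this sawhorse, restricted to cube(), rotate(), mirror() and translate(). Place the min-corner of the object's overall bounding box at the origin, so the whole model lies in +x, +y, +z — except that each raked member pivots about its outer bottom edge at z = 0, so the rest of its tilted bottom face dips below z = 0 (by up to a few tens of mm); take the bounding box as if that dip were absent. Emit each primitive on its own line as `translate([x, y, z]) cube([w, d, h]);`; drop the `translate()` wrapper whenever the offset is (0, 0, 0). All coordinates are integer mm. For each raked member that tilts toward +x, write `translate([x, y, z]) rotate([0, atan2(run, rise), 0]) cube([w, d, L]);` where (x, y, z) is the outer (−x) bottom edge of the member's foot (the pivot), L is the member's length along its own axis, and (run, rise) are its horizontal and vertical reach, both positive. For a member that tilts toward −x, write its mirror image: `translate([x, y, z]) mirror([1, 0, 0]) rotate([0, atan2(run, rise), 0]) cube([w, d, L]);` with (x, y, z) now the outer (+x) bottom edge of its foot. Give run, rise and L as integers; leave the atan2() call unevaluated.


translate([180, 0, 525]) cube([108, 958, 44]);
translate([0, 97, 0]) rotate([0, atan2(180, 525), 0]) cube([34, 49, 555]);
translate([468, 97, 0]) mirror([1, 0, 0]) rotate([0, atan2(180, 525), 0]) cube([34, 49, 555]);
translate([0, 812, 0]) rotate([0, atan2(180, 525), 0]) cube([34, 49, 555]);
translate([468, 812, 0]) mirror([1, 0, 0]) rotate([0, atan2(180, 525), 0]) cube([34, 49, 555]);


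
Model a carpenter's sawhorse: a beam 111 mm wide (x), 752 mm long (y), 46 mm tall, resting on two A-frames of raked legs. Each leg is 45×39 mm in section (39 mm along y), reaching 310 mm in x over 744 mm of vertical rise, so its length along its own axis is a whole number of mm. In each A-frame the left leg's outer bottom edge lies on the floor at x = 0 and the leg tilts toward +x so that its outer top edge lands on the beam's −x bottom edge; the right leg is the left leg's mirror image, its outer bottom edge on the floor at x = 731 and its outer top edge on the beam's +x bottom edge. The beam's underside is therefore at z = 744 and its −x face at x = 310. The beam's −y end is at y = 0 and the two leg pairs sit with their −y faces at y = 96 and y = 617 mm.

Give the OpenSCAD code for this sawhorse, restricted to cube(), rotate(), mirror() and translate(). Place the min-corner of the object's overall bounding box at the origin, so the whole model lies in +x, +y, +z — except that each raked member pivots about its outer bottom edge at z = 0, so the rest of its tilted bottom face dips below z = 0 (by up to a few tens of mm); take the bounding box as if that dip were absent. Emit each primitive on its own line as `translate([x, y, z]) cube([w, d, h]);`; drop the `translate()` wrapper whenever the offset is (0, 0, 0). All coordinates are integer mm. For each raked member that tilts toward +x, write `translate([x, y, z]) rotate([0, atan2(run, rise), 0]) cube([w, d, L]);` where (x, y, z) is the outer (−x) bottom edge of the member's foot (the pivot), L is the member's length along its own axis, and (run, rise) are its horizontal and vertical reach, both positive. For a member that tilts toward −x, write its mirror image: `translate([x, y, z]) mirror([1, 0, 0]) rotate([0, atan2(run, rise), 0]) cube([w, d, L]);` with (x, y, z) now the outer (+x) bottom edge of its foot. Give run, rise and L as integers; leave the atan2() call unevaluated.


translate([310, 0, 744]) cube([111, 752, 46]);
translate([0, 96, 0]) rotate([0, atan2(310, 744), 0]) cube([45, 39, 806]);
translate([731, 96, 0]) mirror([1, 0, 0]) rotate([0, atan2(310, 744), 0]) cube([45, 39, 806]);
translate([0, 617, 0]) rotate([0, atan2(310, 744), 0]) cube([45, 39, 806]);
translate([731, 617, 0]) mirror([1, 0, 0]) rotate([0, atan2(310, 744), 0]) cube([45, 39, 806]);
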